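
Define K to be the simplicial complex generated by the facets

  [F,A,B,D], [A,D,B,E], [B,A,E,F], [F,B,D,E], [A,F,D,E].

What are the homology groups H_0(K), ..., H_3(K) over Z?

H_0 ≅ Z,  H_1 = 0,  H_2 = 0,  H_3 ≅ Z.

Fix the vertex order A < B < D < E < F and write every simplex with vertices in increasing order. Then dim K = 3 and the simplices of K are:

  0-simplices (5): A, B, D, E, F
  1-simplices (10): AB, AD, AE, AF, BD, BE, BF, DE, DF, EF
  2-simplices (10): ABD, ABE, ABF, ADE, ADF, AEF, BDE, BDF, BEF, DEF
  3-simplices (5): ABDE, ABDF, ABEF, ADEF, BDEF

Hence C_0 ≅ Z^5, C_1 ≅ Z^10, C_2 ≅ Z^10, C_3 ≅ Z^5.

The boundary map ∂_1: C_1 → C_0 is given by ∂[p,q] = [q] − [p]. For instance
  ∂BD = D − B.
The resulting 5×10 matrix has rank 4, and its Smith normal form has invariant factors (1,1,1,1).

Boundary ∂_2: C_2 → C_1 maps a triangle to the signed sum of its edges. For instance
  ∂BDF = DF − BF + BD,
  ∂ABE = BE − AE + AB.
The resulting 10×10 matrix has rank 6, and its Smith normal form has invariant factors (1,1,1,1,1,1).

The boundary map ∂_3: C_3 → C_2 sends each 3-simplex σ to the alternating sum Σ_i (−1)^i (σ with its i-th vertex removed). For instance
  ∂ABDF = BDF − ADF + ABF − ABD,
  ∂ADEF = DEF − AEF + ADF − ADE.
The 10×5 boundary matrix has rank 4 and Smith normal form diag(1,1,1,1).

Reading off H_k = ker ∂_k / im ∂_{k+1}:

  H_0: rank C_0 − rank ∂_1 = 5 − 4 = 1, and the invariant factors of ∂_1 are all 1, so H_0 = Z.
  H_1: rank ker ∂_1 − rank ∂_2 = (10 − 4) − 6 = 0, and the invariant factors of ∂_2 are all 1, so H_1 = 0.
  H_2: rank ker ∂_2 − rank ∂_3 = (10 − 6) − 4 = 0, and the invariant factors of ∂_3 are all 1, so H_2 = 0.
  H_3: rank ker ∂_3 − rank ∂_4 = (5 − 4) − 0 = 1, and there is no ∂_4, so H_3 = Z.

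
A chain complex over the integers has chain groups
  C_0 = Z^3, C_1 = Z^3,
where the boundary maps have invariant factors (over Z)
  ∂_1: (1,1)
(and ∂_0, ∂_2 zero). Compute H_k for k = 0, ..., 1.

H_0: b_0 = 3 − 0 − 2 = 1; torsion from ∂_1 factors > 1: none. So H_0 = Z.
H_1: b_1 = 3 − 2 − 0 = 1; torsion from ∂_2 factors > 1: none. So H_1 = Z.

H_0 = Z,  H_1 = Z.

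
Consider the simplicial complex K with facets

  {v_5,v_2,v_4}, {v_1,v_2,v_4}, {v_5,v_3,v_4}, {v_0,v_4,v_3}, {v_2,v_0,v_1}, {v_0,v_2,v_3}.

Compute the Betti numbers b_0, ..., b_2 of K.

Fix the vertex order v_0 < v_1 < v_2 < v_3 < v_4 < v_5 and write every simplex with vertices in increasing order. Then dim K = 2 and the simplices of K are:

  0-simplices (6): [v_0], [v_1], [v_2], [v_3], [v_4], [v_5]
  1-simplices (12): [v_0,v_1], [v_0,v_2], [v_0,v_3], [v_0,v_4], [v_1,v_2], [v_1,v_4], [v_2,v_3], [v_2,v_4], [v_2,v_5], [v_3,v_4], [v_3,v_5], [v_4,v_5]
  2-simplices (6): [v_0,v_1,v_2], [v_0,v_2,v_3], [v_0,v_3,v_4], [v_1,v_2,v_4], [v_2,v_4,v_5], [v_3,v_4,v_5]

so the chain groups are C_0 ≅ Z^6, C_1 ≅ Z^12, C_2 ≅ Z^6.

∂_1: C_1 → C_0 maps an edge to its endpoints' difference, ∂[p,q] = q − p.
As a 6×12 matrix over Z this has rank 5, with invariant factors (1,1,1,1,1).

∂_2: C_2 → C_1 acts by ∂[p,q,r] = [q,r] − [p,r] + [p,q]. For instance
  ∂[v_2,v_4,v_5] = [v_4,v_5] − [v_2,v_5] + [v_2,v_4],
  ∂[v_1,v_2,v_4] = [v_2,v_4] − [v_1,v_4] + [v_1,v_2].
This gives a 12×6 integer matrix of rank 6; reducing to Smith normal form yields diagonal entries (1,1,1,1,1,1).

Reading off H_k = ker ∂_k / im ∂_{k+1}:

  H_0: rank C_0 − rank ∂_1 = 6 − 5 = 1, and the invariant factors of ∂_1 are all 1, so H_0 = Z.
  H_1: rank ker ∂_1 − rank ∂_2 = (12 − 5) − 6 = 1, and the invariant factors of ∂_2 are all 1, so H_1 = Z.
  H_2: rank ker ∂_2 − rank ∂_3 = (6 − 6) − 0 = 0, and there is no ∂_3, so H_2 = 0.

(K is a triangulation of the cylinder S^1 x I.)

Hence the Betti numbers are b_0 = 1, b_1 = 1, b_2 = 0.

b_0 = 1, b_1 = 1, b_2 = 0.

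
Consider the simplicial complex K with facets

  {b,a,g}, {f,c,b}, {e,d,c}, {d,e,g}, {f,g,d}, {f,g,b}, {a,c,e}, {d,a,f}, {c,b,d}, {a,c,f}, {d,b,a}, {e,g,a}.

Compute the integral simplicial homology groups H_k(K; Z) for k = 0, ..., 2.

H_0 ≅ Z,  H_1 ≅ Z_2,  H_2 = 0.

Take the total order a < b < c < d < e < f < g on the vertex set. Then K (dimension 2) consists of the simplices:

  0-simplices (7): a, b, c, d, e, f, g
  1-simplices (18): ab, ac, ad, ae, af, ag, bc, bd, bf, bg, cd, ce, cf, de, df, dg, eg, fg
  2-simplices (12): abd, abg, ace, acf, adf, aeg, bcd, bcf, bfg, cde, deg, dfg

Hence C_0 ≅ Z^7, C_1 ≅ Z^18, C_2 ≅ Z^12.

Boundary ∂_1: C_1 → C_0 sends each edge [p,q] (with p < q) to q − p.
As a 7×18 matrix over Z this has rank 6, with invariant factors (1,1,1,1,1,1).

The boundary map ∂_2: C_2 → C_1 acts by ∂[p,q,r] = [q,r] − [p,r] + [p,q]. For instance
  ∂adf = df − af + ad,
  ∂bfg = fg − bg + bf.
The resulting 18×12 matrix has rank 12, and its Smith normal form has invariant factors (1,1,1,1,1,1,1,1,1,1,1,2).

Computing H_k = (kernel of ∂_k) / (image of ∂_{k+1}):

  H_0: rank C_0 − rank ∂_1 = 7 − 6 = 1, and the invariant factors of ∂_1 are all 1, so H_0 = Z.
  H_1: rank ker ∂_1 − rank ∂_2 = (18 − 6) − 12 = 0, and ∂_2 has invariant factor 2 > 1, so H_1 = Z_2.
  H_2: rank ker ∂_2 − rank ∂_3 = (12 − 12) − 0 = 0, and there is no ∂_3, so H_2 = 0.

As a check, the Euler characteristic is 7 − 18 + 12 = 1, which agrees with 1 − 0 + 0 = 1.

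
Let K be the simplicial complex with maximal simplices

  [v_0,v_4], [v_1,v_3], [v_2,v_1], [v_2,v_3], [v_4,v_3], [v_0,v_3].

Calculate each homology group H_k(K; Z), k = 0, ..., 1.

We work with the vertex ordering v_0 < v_1 < v_2 < v_3 < v_4. The simplices of K, each written with vertices in increasing order, are:

  0-simplices (5): [v_0], [v_1], [v_2], [v_3], [v_4]
  1-simplices (6): [v_0,v_3], [v_0,v_4], [v_1,v_2], [v_1,v_3], [v_2,v_3], [v_3,v_4]

Hence C_0 ≅ Z^5, C_1 ≅ Z^6.

The boundary map ∂_1: C_1 → C_0 maps an edge to its endpoints' difference, ∂[p,q] = q − p. For instance
  ∂[v_3,v_4] = [v_4] − [v_3].
The resulting 5×6 matrix has rank 4, and its Smith normal form has invariant factors (1,1,1,1).

Computing H_k = (kernel of ∂_k) / (image of ∂_{k+1}):

  H_0: rank C_0 − rank ∂_1 = 5 − 4 = 1, and the invariant factors of ∂_1 are all 1, so H_0 ≅ Z.
  H_1: rank ker ∂_1 − rank ∂_2 = (6 − 4) − 0 = 2, and there is no ∂_2, so H_1 ≅ Z^2.

As a check, the Euler characteristic is 5 − 6 = -1, which agrees with 1 − 2 = -1.

H_0 ≅ Z,  H_1 ≅ Z^2.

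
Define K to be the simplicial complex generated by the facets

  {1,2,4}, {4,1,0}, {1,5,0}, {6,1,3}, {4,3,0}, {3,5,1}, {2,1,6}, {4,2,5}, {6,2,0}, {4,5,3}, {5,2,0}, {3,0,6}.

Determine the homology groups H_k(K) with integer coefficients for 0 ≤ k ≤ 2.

We work with the vertex ordering 0 < 1 < 2 < 3 < 4 < 5 < 6. The simplices of K, each written with vertices in increasing order, are:

  0-simplices (7): [0], [1], [2], [3], [4], [5], [6]
  1-simplices (18): [0,1], [0,2], [0,3], [0,4], [0,5], [0,6], [1,2], [1,3], [1,4], [1,5], [1,6], [2,4], [2,5], [2,6], [3,4], [3,5], [3,6], [4,5]
  2-simplices (12): [0,1,4], [0,1,5], [0,2,5], [0,2,6], [0,3,4], [0,3,6], [1,2,4], [1,2,6], [1,3,5], [1,3,6], [2,4,5], [3,4,5]

Hence C_0 ≅ Z^7, C_1 ≅ Z^18, C_2 ≅ Z^12.

Boundary ∂_1: C_1 → C_0 sends each edge [p,q] (with p < q) to q − p.
The 7×18 boundary matrix has rank 6 and Smith normal form diag(1,1,1,1,1,1).

Boundary ∂_2: C_2 → C_1 sends each 2-simplex [p,q,r] to [q,r] − [p,r] + [p,q]. For instance
  ∂[1,3,6] = [3,6] − [1,6] + [1,3],
  ∂[1,2,4] = [2,4] − [1,4] + [1,2].
This gives a 18×12 integer matrix of rank 12; reducing to Smith normal form yields diagonal entries (1,1,1,1,1,1,1,1,1,1,1,2).

Reading off H_k = ker ∂_k / im ∂_{k+1}:

  H_0: rank C_0 − rank ∂_1 = 7 − 6 = 1, and the invariant factors of ∂_1 are all 1, so H_0 ≅ Z.
  H_1: rank ker ∂_1 − rank ∂_2 = (18 − 6) − 12 = 0, and ∂_2 has invariant factor 2 > 1, so H_1 ≅ Z_2.
  H_2: rank ker ∂_2 − rank ∂_3 = (12 − 12) − 0 = 0, and there is no ∂_3, so H_2 ≅ 0.

As a check, the Euler characteristic is 7 − 18 + 12 = 1, which agrees with 1 − 0 + 0 = 1.
(K is a triangulation of the real projective plane RP^2.)

H_0 = Z,  H_1 = Z_2,  H_2 = 0.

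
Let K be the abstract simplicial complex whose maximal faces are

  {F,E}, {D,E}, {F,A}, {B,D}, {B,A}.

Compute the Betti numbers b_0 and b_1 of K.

Fix the vertex order A < B < D < E < F and write every simplex with vertices in increasing order. Then dim K = 1 and the simplices of K are:

  0-simplices (5): A, B, D, E, F
  1-simplices (5): AB, AF, BD, DE, EF

so the chain groups are C_0 ≅ Z^5, C_1 ≅ Z^5.

Boundary ∂_1: C_1 → C_0 sends each edge [p,q] (with p < q) to q − p.
This gives a 5×5 integer matrix of rank 4; reducing to Smith normal form yields diagonal entries (1,1,1,1).

Computing H_k = (kernel of ∂_k) / (image of ∂_{k+1}):

  H_0: rank C_0 − rank ∂_1 = 5 − 4 = 1, and the invariant factors of ∂_1 are all 1, so H_0 ≅ Z.
  H_1: rank ker ∂_1 − rank ∂_2 = (5 − 4) − 0 = 1, and there is no ∂_2, so H_1 ≅ Z.

(K is a triangulation of the circle S^1.)

Hence the Betti numbers are b_0 = 1, b_1 = 1.

b_0 = 1, b_1 = 1.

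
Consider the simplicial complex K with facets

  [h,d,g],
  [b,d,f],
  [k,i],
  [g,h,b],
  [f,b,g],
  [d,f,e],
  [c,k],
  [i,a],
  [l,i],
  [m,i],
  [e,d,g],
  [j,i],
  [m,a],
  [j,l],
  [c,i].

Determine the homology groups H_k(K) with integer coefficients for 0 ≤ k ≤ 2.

Fix the vertex order a < b < c < d < e < f < g < h < i < j < k < l < m and write every simplex with vertices in increasing order. Then dim K = 2 and the simplices of K are:

  0-simplices (13): a, b, c, d, e, f, g, h, i, j, k, l, m
  1-simplices (21): ai, am, bd, bf, bg, bh, ci, ck, de, df, dg, dh, ef, eg, fg, gh, ij, ik, il, im, jl
  2-simplices (6): bdf, bfg, bgh, def, deg, dgh

giving chain groups C_0 ≅ Z^13, C_1 ≅ Z^21, C_2 ≅ Z^6.

Boundary ∂_1: C_1 → C_0 maps an edge to its endpoints' difference, ∂[p,q] = q − p. For instance
  ∂bf = f − b.
This gives a 13×21 integer matrix of rank 11; reducing to Smith normal form yields diagonal entries (1,1,1,1,1,1,1,1,1,1,1).

The boundary map ∂_2: C_2 → C_1 acts by ∂[p,q,r] = [q,r] − [p,r] + [p,q]. For instance
  ∂dgh = gh − dh + dg,
  ∂bgh = gh − bh + bg.
As a 21×6 matrix over Z this has rank 6, with invariant factors (1,1,1,1,1,1).

Reading off H_k = ker ∂_k / im ∂_{k+1}:

  H_0: rank C_0 − rank ∂_1 = 13 − 11 = 2, and the invariant factors of ∂_1 are all 1, so H_0 = Z^2.
  H_1: rank ker ∂_1 − rank ∂_2 = (21 − 11) − 6 = 4, and the invariant factors of ∂_2 are all 1, so H_1 = Z^4.
  H_2: rank ker ∂_2 − rank ∂_3 = (6 − 6) − 0 = 0, and there is no ∂_3, so H_2 = 0.

H_0 = Z^2,  H_1 = Z^4,  H_2 = 0.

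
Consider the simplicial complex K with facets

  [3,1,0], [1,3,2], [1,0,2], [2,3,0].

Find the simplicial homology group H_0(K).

H_0 ≅ Z.

We work with the vertex ordering 0 < 1 < 2 < 3. The simplices of K, each written with vertices in increasing order, are:

  0-simplices (4): [0], [1], [2], [3]
  1-simplices (6): [0,1], [0,2], [0,3], [1,2], [1,3], [2,3]
  2-simplices (4): [0,1,2], [0,1,3], [0,2,3], [1,2,3]

so the chain groups are C_0 ≅ Z^4, C_1 ≅ Z^6, C_2 ≅ Z^4.

The boundary map ∂_1: C_1 → C_0 maps an edge to its endpoints' difference, ∂[p,q] = q − p. For instance
  ∂[1,2] = [2] − [1].
The resulting 4×6 matrix has rank 3, and its Smith normal form has invariant factors (1,1,1).

The boundary map ∂_2: C_2 → C_1 maps a triangle to the signed sum of its edges. For instance
  ∂[0,2,3] = [2,3] − [0,3] + [0,2],
  ∂[0,1,3] = [1,3] − [0,3] + [0,1].
This gives a 6×4 integer matrix of rank 3; reducing to Smith normal form yields diagonal entries (1,1,1).

Reading off H_k = ker ∂_k / im ∂_{k+1}:

  H_0: rank C_0 − rank ∂_1 = 4 − 3 = 1, and the invariant factors of ∂_1 are all 1, so H_0 = Z.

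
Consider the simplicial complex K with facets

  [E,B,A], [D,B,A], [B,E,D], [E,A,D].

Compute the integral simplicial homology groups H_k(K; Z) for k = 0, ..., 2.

H_0 ≅ Z,  H_1 = 0,  H_2 ≅ Z.

Order the vertices as A < B < D < E. Listing each simplex with vertices in this order, K has dimension 2 with simplices:

  0-simplices (4): A, B, D, E
  1-simplices (6): AB, AD, AE, BD, BE, DE
  2-simplices (4): ABD, ABE, ADE, BDE

giving chain groups C_0 ≅ Z^4, C_1 ≅ Z^6, C_2 ≅ Z^4.

∂_1: C_1 → C_0 is given by ∂[p,q] = [q] − [p]. For instance
  ∂AE = E − A.
The 4×6 boundary matrix has rank 3 and Smith normal form diag(1,1,1).

Boundary ∂_2: C_2 → C_1 maps a triangle to the signed sum of its edges. For instance
  ∂BDE = DE − BE + BD,
  ∂ABE = BE − AE + AB.
As a 6×4 matrix over Z this has rank 3, with invariant factors (1,1,1).

Computing H_k = (kernel of ∂_k) / (image of ∂_{k+1}):

  H_0: rank C_0 − rank ∂_1 = 4 − 3 = 1, and the invariant factors of ∂_1 are all 1, so H_0 = Z.
  H_1: rank ker ∂_1 − rank ∂_2 = (6 − 3) − 3 = 0, and the invariant factors of ∂_2 are all 1, so H_1 = 0.
  H_2: rank ker ∂_2 − rank ∂_3 = (4 − 3) − 0 = 1, and there is no ∂_3, so H_2 = Z.

As a check, the Euler characteristic is 4 − 6 + 4 = 2, which agrees with 1 − 0 + 1 = 2.
(K is a triangulation of the 2-sphere S^2.)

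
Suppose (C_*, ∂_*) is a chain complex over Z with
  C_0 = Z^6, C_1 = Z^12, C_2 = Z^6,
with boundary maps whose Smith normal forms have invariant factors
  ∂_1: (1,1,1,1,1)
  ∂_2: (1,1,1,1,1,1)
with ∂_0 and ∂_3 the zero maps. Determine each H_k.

H_0: b_0 = 6 − 0 − 5 = 1; torsion from ∂_1 factors > 1: none. So H_0 ≅ Z.
H_1: b_1 = 12 − 5 − 6 = 1; torsion from ∂_2 factors > 1: none. So H_1 ≅ Z.
H_2: b_2 = 6 − 6 − 0 = 0; torsion from ∂_3 factors > 1: none. So H_2 ≅ 0.

H_0 ≅ Z,  H_1 ≅ Z,  H_2 = 0.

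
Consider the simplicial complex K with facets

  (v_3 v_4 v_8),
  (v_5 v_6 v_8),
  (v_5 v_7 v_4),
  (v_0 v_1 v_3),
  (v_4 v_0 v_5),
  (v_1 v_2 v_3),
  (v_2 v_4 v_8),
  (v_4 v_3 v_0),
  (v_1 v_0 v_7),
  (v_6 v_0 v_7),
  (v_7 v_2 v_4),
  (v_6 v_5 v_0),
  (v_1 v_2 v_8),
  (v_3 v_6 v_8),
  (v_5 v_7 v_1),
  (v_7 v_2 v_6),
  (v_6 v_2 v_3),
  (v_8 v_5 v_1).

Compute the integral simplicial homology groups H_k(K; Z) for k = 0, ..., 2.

H_0 ≅ Z,  H_1 ≅ Z × Z/2,  H_2 = 0.

Fix the vertex order v_0 < v_1 < v_2 < v_3 < v_4 < v_5 < v_6 < v_7 < v_8 and write every simplex with vertices in increasing order. Then dim K = 2 and the simplices of K are:

  0-simplices (9): [v_0], [v_1], [v_2], [v_3], [v_4], [v_5], [v_6], [v_7], [v_8]
  1-simplices (27): (27 of them)
  2-simplices (18): (18 of them)

Hence C_0 ≅ Z^9, C_1 ≅ Z^27, C_2 ≅ Z^18.

∂_1: C_1 → C_0 sends each edge [p,q] (with p < q) to q − p.
The resulting 9×27 matrix has rank 8, and its Smith normal form has invariant factors (1,1,1,1,1,1,1,1).

The boundary map ∂_2: C_2 → C_1 sends each 2-simplex [p,q,r] to [q,r] − [p,r] + [p,q]. For instance
  ∂[v_0,v_4,v_5] = [v_4,v_5] − [v_0,v_5] + [v_0,v_4],
  ∂[v_1,v_5,v_8] = [v_5,v_8] − [v_1,v_8] + [v_1,v_5].
The 27×18 boundary matrix has rank 18 and Smith normal form diag(1,1,1,1,1,1,1,1,1,1,1,1,1,1,1,1,1,2).

Computing H_k = (kernel of ∂_k) / (image of ∂_{k+1}):

  H_0: rank C_0 − rank ∂_1 = 9 − 8 = 1, and the invariant factors of ∂_1 are all 1, so H_0 = Z.
  H_1: rank ker ∂_1 − rank ∂_2 = (27 − 8) − 18 = 1, and ∂_2 has invariant factor 2 > 1, so H_1 = Z × Z/2.
  H_2: rank ker ∂_2 − rank ∂_3 = (18 − 18) − 0 = 0, and there is no ∂_3, so H_2 = 0.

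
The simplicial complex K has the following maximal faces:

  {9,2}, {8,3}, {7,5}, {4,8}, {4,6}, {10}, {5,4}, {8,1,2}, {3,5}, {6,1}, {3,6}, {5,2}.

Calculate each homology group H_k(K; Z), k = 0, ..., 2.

We work with the vertex ordering 1 < 2 < 3 < 4 < 5 < 6 < 7 < 8 < 9 < 10. The simplices of K, each written with vertices in increasing order, are:

  0-simplices (10): [1], [2], [3], [4], [5], [6], [7], [8], [9], [10]
  1-simplices (13): [1,2], [1,6], [1,8], [2,5], [2,8], [2,9], [3,5], [3,6], [3,8], [4,5], [4,6], [4,8], [5,7]
  2-simplices (1): [1,2,8]

giving chain groups C_0 ≅ Z^10, C_1 ≅ Z^13, C_2 ≅ Z^1.

The boundary map ∂_1: C_1 → C_0 maps an edge to its endpoints' difference, ∂[p,q] = q − p. For instance
  ∂[1,8] = [8] − [1].
This gives a 10×13 integer matrix of rank 8; reducing to Smith normal form yields diagonal entries (1,1,1,1,1,1,1,1).

Boundary ∂_2: C_2 → C_1 maps a triangle to the signed sum of its edges. For instance
  ∂[1,2,8] = [2,8] − [1,8] + [1,2].
This gives a 13×1 integer matrix of rank 1; reducing to Smith normal form yields diagonal entries (1).

Now H_k = ker ∂_k / im ∂_{k+1}, so:

  H_0: rank C_0 − rank ∂_1 = 10 − 8 = 2, and the invariant factors of ∂_1 are all 1, so H_0 ≅ Z^2.
  H_1: rank ker ∂_1 − rank ∂_2 = (13 − 8) − 1 = 4, and the invariant factors of ∂_2 are all 1, so H_1 ≅ Z^4.
  H_2: rank ker ∂_2 − rank ∂_3 = (1 − 1) − 0 = 0, and there is no ∂_3, so H_2 ≅ 0.

As a check, the Euler characteristic is 10 − 13 + 1 = -2, which agrees with 2 − 4 + 0 = -2.

H_0 = Z^2,  H_1 = Z^4,  H_2 = 0.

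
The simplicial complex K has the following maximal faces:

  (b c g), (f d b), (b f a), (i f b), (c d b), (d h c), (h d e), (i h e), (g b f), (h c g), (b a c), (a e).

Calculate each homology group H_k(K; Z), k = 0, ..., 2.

H_0 = Z,  H_1 = Z^2,  H_2 = 0.

Take the total order a < b < c < d < e < f < g < h < i on the vertex set. Then K (dimension 2) consists of the simplices:

  0-simplices (9): a, b, c, d, e, f, g, h, i
  1-simplices (21): ab, ac, ae, af, bc, bd, bf, bg, bi, cd, cg, ch, de, df, dh, eh, ei, fg, fi, gh, hi
  2-simplices (11): abc, abf, bcd, bcg, bdf, bfg, bfi, cdh, cgh, deh, ehi

so the chain groups are C_0 ≅ Z^9, C_1 ≅ Z^21, C_2 ≅ Z^11.

Boundary ∂_1: C_1 → C_0 maps an edge to its endpoints' difference, ∂[p,q] = q − p. For instance
  ∂df = f − d.
As a 9×21 matrix over Z this has rank 8, with invariant factors (1,1,1,1,1,1,1,1).

Boundary ∂_2: C_2 → C_1 maps a triangle to the signed sum of its edges. For instance
  ∂bfg = fg − bg + bf,
  ∂bcg = cg − bg + bc.
The resulting 21×11 matrix has rank 11, and its Smith normal form has invariant factors (1,1,1,1,1,1,1,1,1,1,1).

Reading off H_k = ker ∂_k / im ∂_{k+1}:

  H_0: rank C_0 − rank ∂_1 = 9 − 8 = 1, and the invariant factors of ∂_1 are all 1, so H_0 ≅ Z.
  H_1: rank ker ∂_1 − rank ∂_2 = (21 − 8) − 11 = 2, and the invariant factors of ∂_2 are all 1, so H_1 ≅ Z^2.
  H_2: rank ker ∂_2 − rank ∂_3 = (11 − 11) − 0 = 0, and there is no ∂_3, so H_2 ≅ 0.

As a check, the Euler characteristic is 9 − 21 + 11 = -1, which agrees with 1 − 2 + 0 = -1.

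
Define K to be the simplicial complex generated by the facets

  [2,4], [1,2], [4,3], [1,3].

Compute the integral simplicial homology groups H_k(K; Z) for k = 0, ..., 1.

Fix the vertex order 1 < 2 < 3 < 4 and write every simplex with vertices in increasing order. Then dim K = 1 and the simplices of K are:

  0-simplices (4): [1], [2], [3], [4]
  1-simplices (4): [1,2], [1,3], [2,4], [3,4]

so the chain groups are C_0 ≅ Z^4, C_1 ≅ Z^4.

The boundary map ∂_1: C_1 → C_0 sends each edge [p,q] (with p < q) to q − p.
The resulting 4×4 matrix has rank 3, and its Smith normal form has invariant factors (1,1,1).

From H_k ≅ ker(∂_k) / im(∂_{k+1}) we obtain:

  H_0: rank C_0 − rank ∂_1 = 4 − 3 = 1, and the invariant factors of ∂_1 are all 1, so H_0 = Z.
  H_1: rank ker ∂_1 − rank ∂_2 = (4 − 3) − 0 = 1, and there is no ∂_2, so H_1 = Z.

As a check, the Euler characteristic is 4 − 4 = 0, which agrees with 1 − 1 = 0.

H_0 = Z,  H_1 = Z.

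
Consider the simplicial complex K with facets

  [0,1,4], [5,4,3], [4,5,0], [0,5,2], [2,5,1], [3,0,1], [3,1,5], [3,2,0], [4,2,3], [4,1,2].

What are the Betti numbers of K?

b_0 = 1, b_1 = 0, b_2 = 0.

We work with the vertex ordering 0 < 1 < 2 < 3 < 4 < 5. The simplices of K, each written with vertices in increasing order, are:

  0-simplices (6): [0], [1], [2], [3], [4], [5]
  1-simplices (15): [0,1], [0,2], [0,3], [0,4], [0,5], [1,2], [1,3], [1,4], [1,5], [2,3], [2,4], [2,5], [3,4], [3,5], [4,5]
  2-simplices (10): [0,1,3], [0,1,4], [0,2,3], [0,2,5], [0,4,5], [1,2,4], [1,2,5], [1,3,5], [2,3,4], [3,4,5]

Hence C_0 ≅ Z^6, C_1 ≅ Z^15, C_2 ≅ Z^10.

Boundary ∂_1: C_1 → C_0 maps an edge to its endpoints' difference, ∂[p,q] = q − p.
This gives a 6×15 integer matrix of rank 5; reducing to Smith normal form yields diagonal entries (1,1,1,1,1).

∂_2: C_2 → C_1 sends each 2-simplex [p,q,r] to [q,r] − [p,r] + [p,q]. For instance
  ∂[0,2,3] = [2,3] − [0,3] + [0,2],
  ∂[2,3,4] = [3,4] − [2,4] + [2,3].
As a 15×10 matrix over Z this has rank 10, with invariant factors (1,1,1,1,1,1,1,1,1,2).

Reading off H_k = ker ∂_k / im ∂_{k+1}:

  H_0: rank C_0 − rank ∂_1 = 6 − 5 = 1, and the invariant factors of ∂_1 are all 1, so H_0 = Z.
  H_1: rank ker ∂_1 − rank ∂_2 = (15 − 5) − 10 = 0, and ∂_2 has invariant factor 2 > 1, so H_1 = Z/2Z.
  H_2: rank ker ∂_2 − rank ∂_3 = (10 − 10) − 0 = 0, and there is no ∂_3, so H_2 = 0.

Hence the Betti numbers are b_0 = 1, b_1 = 0, b_2 = 0.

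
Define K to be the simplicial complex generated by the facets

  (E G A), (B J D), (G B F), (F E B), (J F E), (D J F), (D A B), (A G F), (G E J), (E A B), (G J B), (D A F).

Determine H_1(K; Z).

We work with the vertex ordering A < B < D < E < F < G < J. The simplices of K, each written with vertices in increasing order, are:

  0-simplices (7): A, B, D, E, F, G, J
  1-simplices (18): AB, AD, AE, AF, AG, BD, BE, BF, BG, BJ, DF, DJ, EF, EG, EJ, FG, FJ, GJ
  2-simplices (12): ABD, ABE, ADF, AEG, AFG, BDJ, BEF, BFG, BGJ, DFJ, EFJ, EGJ

giving chain groups C_0 ≅ Z^7, C_1 ≅ Z^18, C_2 ≅ Z^12.

∂_1: C_1 → C_0 sends each edge [p,q] (with p < q) to q − p.
This gives a 7×18 integer matrix of rank 6; reducing to Smith normal form yields diagonal entries (1,1,1,1,1,1).

∂_2: C_2 → C_1 maps a triangle to the signed sum of its edges. For instance
  ∂EFJ = FJ − EJ + EF,
  ∂AFG = FG − AG + AF.
The 18×12 boundary matrix has rank 12 and Smith normal form diag(1,1,1,1,1,1,1,1,1,1,1,2).

From H_k ≅ ker(∂_k) / im(∂_{k+1}) we obtain:

  H_1: rank ker ∂_1 − rank ∂_2 = (18 − 6) − 12 = 0, and ∂_2 has invariant factor 2 > 1, so H_1 = Z/2Z.

H_1 = Z/2Z.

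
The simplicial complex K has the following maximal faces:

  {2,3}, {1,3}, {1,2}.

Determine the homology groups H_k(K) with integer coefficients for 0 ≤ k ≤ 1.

Fix the vertex order 1 < 2 < 3 and write every simplex with vertices in increasing order. Then dim K = 1 and the simplices of K are:

  0-simplices (3): [1], [2], [3]
  1-simplices (3): [1,2], [1,3], [2,3]

Hence C_0 ≅ Z^3, C_1 ≅ Z^3.

∂_1: C_1 → C_0 maps an edge to its endpoints' difference, ∂[p,q] = q − p.
As a 3×3 matrix over Z this has rank 2, with invariant factors (1,1).

Now H_k = ker ∂_k / im ∂_{k+1}, so:

  H_0: rank C_0 − rank ∂_1 = 3 − 2 = 1, and the invariant factors of ∂_1 are all 1, so H_0 = Z.
  H_1: rank ker ∂_1 − rank ∂_2 = (3 − 2) − 0 = 1, and there is no ∂_2, so H_1 = Z.

H_0 ≅ Z,  H_1 ≅ Z.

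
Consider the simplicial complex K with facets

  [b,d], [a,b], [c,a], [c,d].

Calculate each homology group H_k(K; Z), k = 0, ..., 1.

H_0 = Z,  H_1 = Z.

Take the total order a < b < c < d on the vertex set. Then K (dimension 1) consists of the simplices:

  0-simplices (4): a, b, c, d
  1-simplices (4): ab, ac, bd, cd

giving chain groups C_0 ≅ Z^4, C_1 ≅ Z^4.

Boundary ∂_1: C_1 → C_0 maps an edge to its endpoints' difference, ∂[p,q] = q − p.
The resulting 4×4 matrix has rank 3, and its Smith normal form has invariant factors (1,1,1).

Reading off H_k = ker ∂_k / im ∂_{k+1}:

  H_0: rank C_0 − rank ∂_1 = 4 − 3 = 1, and the invariant factors of ∂_1 are all 1, so H_0 = Z.
  H_1: rank ker ∂_1 − rank ∂_2 = (4 − 3) − 0 = 1, and there is no ∂_2, so H_1 = Z.

As a check, the Euler characteristic is 4 − 4 = 0, which agrees with 1 − 1 = 0.
(K is a triangulation of the circle S^1.)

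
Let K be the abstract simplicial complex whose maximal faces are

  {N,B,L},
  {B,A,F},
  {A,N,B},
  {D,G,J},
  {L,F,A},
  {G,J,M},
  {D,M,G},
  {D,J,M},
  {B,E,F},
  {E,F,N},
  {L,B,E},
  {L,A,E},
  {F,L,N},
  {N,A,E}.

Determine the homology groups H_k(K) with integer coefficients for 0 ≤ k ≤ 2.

Fix the vertex order A < B < D < E < F < G < J < L < M < N and write every simplex with vertices in increasing order. Then dim K = 2 and the simplices of K are:

  0-simplices (10): A, B, D, E, F, G, J, L, M, N
  1-simplices (21): AB, AE, AF, AL, AN, BE, BF, BL, BN, DG, DJ, DM, EF, EL, EN, FL, FN, GJ, GM, JM, LN
  2-simplices (14): ABF, ABN, AEL, AEN, AFL, BEF, BEL, BLN, DGJ, DGM, DJM, EFN, FLN, GJM

giving chain groups C_0 ≅ Z^10, C_1 ≅ Z^21, C_2 ≅ Z^14.

∂_1: C_1 → C_0 sends each edge [p,q] (with p < q) to q − p. For instance
  ∂GJ = J − G.
The 10×21 boundary matrix has rank 8 and Smith normal form diag(1,1,1,1,1,1,1,1).

The boundary map ∂_2: C_2 → C_1 sends each 2-simplex [p,q,r] to [q,r] − [p,r] + [p,q]. For instance
  ∂AEN = EN − AN + AE,
  ∂BEF = EF − BF + BE.
This gives a 21×14 integer matrix of rank 13; reducing to Smith normal form yields diagonal entries (1,1,1,1,1,1,1,1,1,1,1,1,2).

Now H_k = ker ∂_k / im ∂_{k+1}, so:

  H_0: rank C_0 − rank ∂_1 = 10 − 8 = 2, and the invariant factors of ∂_1 are all 1, so H_0 = Z^2.
  H_1: rank ker ∂_1 − rank ∂_2 = (21 − 8) − 13 = 0, and ∂_2 has invariant factor 2 > 1, so H_1 = Z/2.
  H_2: rank ker ∂_2 − rank ∂_3 = (14 − 13) − 0 = 1, and there is no ∂_3, so H_2 = Z.

(K is a triangulation of the disjoint union of the 2-sphere S^2 and the real projective plane RP^2.)

H_0 ≅ Z^2,  H_1 ≅ Z/2,  H_2 ≅ Z.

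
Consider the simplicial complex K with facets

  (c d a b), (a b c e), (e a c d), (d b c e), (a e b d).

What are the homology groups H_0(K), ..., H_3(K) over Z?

Fix the vertex order a < b < c < d < e and write every simplex with vertices in increasing order. Then dim K = 3 and the simplices of K are:

  0-simplices (5): a, b, c, d, e
  1-simplices (10): ab, ac, ad, ae, bc, bd, be, cd, ce, de
  2-simplices (10): abc, abd, abe, acd, ace, ade, bcd, bce, bde, cde
  3-simplices (5): abcd, abce, abde, acde, bcde

Hence C_0 ≅ Z^5, C_1 ≅ Z^10, C_2 ≅ Z^10, C_3 ≅ Z^5.

The boundary map ∂_1: C_1 → C_0 sends each edge [p,q] (with p < q) to q − p.
The 5×10 boundary matrix has rank 4 and Smith normal form diag(1,1,1,1).

∂_2: C_2 → C_1 maps a triangle to the signed sum of its edges. For instance
  ∂bde = de − be + bd,
  ∂abc = bc − ac + ab.
As a 10×10 matrix over Z this has rank 6, with invariant factors (1,1,1,1,1,1).

The boundary map ∂_3: C_3 → C_2 sends each 3-simplex σ to the alternating sum Σ_i (−1)^i (σ with its i-th vertex removed). For instance
  ∂abde = bde − ade + abe − abd,
  ∂abcd = bcd − acd + abd − abc.
The resulting 10×5 matrix has rank 4, and its Smith normal form has invariant factors (1,1,1,1).

Reading off H_k = ker ∂_k / im ∂_{k+1}:

  H_0: rank C_0 − rank ∂_1 = 5 − 4 = 1, and the invariant factors of ∂_1 are all 1, so H_0 ≅ Z.
  H_1: rank ker ∂_1 − rank ∂_2 = (10 − 4) − 6 = 0, and the invariant factors of ∂_2 are all 1, so H_1 ≅ 0.
  H_2: rank ker ∂_2 − rank ∂_3 = (10 − 6) − 4 = 0, and the invariant factors of ∂_3 are all 1, so H_2 ≅ 0.
  H_3: rank ker ∂_3 − rank ∂_4 = (5 − 4) − 0 = 1, and there is no ∂_4, so H_3 ≅ Z.

(K is a triangulation of the 3-sphere S^3.)

H_0 = Z,  H_1 = 0,  H_2 = 0,  H_3 = Z.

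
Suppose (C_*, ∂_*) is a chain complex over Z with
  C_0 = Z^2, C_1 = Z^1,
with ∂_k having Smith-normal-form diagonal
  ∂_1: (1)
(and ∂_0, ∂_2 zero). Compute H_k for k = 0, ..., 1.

H_0: b_0 = 2 − 0 − 1 = 1; torsion from ∂_1 factors > 1: none. So H_0 = Z.
H_1: b_1 = 1 − 1 − 0 = 0; torsion from ∂_2 factors > 1: none. So H_1 = 0.

H_0 = Z,  H_1 = 0.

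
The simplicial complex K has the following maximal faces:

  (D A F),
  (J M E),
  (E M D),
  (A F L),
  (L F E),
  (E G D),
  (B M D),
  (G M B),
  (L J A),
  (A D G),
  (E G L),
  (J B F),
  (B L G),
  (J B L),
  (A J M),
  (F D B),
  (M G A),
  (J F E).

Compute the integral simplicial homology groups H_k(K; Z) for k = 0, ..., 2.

H_0 = Z,  H_1 = Z ⊕ Z/2,  H_2 = 0.

Order the vertices as A < B < D < E < F < G < J < L < M. Listing each simplex with vertices in this order, K has dimension 2 with simplices:

  0-simplices (9): A, B, D, E, F, G, J, L, M
  1-simplices (27): AD, AF, AG, AJ, AL, AM, BD, BF, BG, BJ, BL, BM, DE, DF, DG, DM, EF, EG, EJ, EL, EM, FJ, FL, GL, GM, JL, JM
  2-simplices (18): ADF, ADG, AFL, AGM, AJL, AJM, BDF, BDM, BFJ, BGL, BGM, BJL, DEG, DEM, EFJ, EFL, EGL, EJM

Hence C_0 ≅ Z^9, C_1 ≅ Z^27, C_2 ≅ Z^18.

Boundary ∂_1: C_1 → C_0 is given by ∂[p,q] = [q] − [p]. For instance
  ∂EG = G − E.
The 9×27 boundary matrix has rank 8 and Smith normal form diag(1,1,1,1,1,1,1,1).

∂_2: C_2 → C_1 acts by ∂[p,q,r] = [q,r] − [p,r] + [p,q]. For instance
  ∂AJM = JM − AM + AJ,
  ∂EGL = GL − EL + EG.
The resulting 27×18 matrix has rank 18, and its Smith normal form has invariant factors (1,1,1,1,1,1,1,1,1,1,1,1,1,1,1,1,1,2).

Computing H_k = (kernel of ∂_k) / (image of ∂_{k+1}):

  H_0: rank C_0 − rank ∂_1 = 9 − 8 = 1, and the invariant factors of ∂_1 are all 1, so H_0 ≅ Z.
  H_1: rank ker ∂_1 − rank ∂_2 = (27 − 8) − 18 = 1, and ∂_2 has invariant factor 2 > 1, so H_1 ≅ Z ⊕ Z/2.
  H_2: rank ker ∂_2 − rank ∂_3 = (18 − 18) − 0 = 0, and there is no ∂_3, so H_2 ≅ 0.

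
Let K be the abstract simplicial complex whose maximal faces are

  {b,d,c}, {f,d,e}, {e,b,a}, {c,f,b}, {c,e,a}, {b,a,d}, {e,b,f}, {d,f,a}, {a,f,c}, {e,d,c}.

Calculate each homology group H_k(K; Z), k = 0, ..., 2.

Order the vertices as a < b < c < d < e < f. Listing each simplex with vertices in this order, K has dimension 2 with simplices:

  0-simplices (6): a, b, c, d, e, f
  1-simplices (15): ab, ac, ad, ae, af, bc, bd, be, bf, cd, ce, cf, de, df, ef
  2-simplices (10): abd, abe, ace, acf, adf, bcd, bcf, bef, cde, def

giving chain groups C_0 ≅ Z^6, C_1 ≅ Z^15, C_2 ≅ Z^10.

The boundary map ∂_1: C_1 → C_0 is given by ∂[p,q] = [q] − [p].
The 6×15 boundary matrix has rank 5 and Smith normal form diag(1,1,1,1,1).

∂_2: C_2 → C_1 acts by ∂[p,q,r] = [q,r] − [p,r] + [p,q]. For instance
  ∂def = ef − df + de,
  ∂bef = ef − bf + be.
As a 15×10 matrix over Z this has rank 10, with invariant factors (1,1,1,1,1,1,1,1,1,2).

Reading off H_k = ker ∂_k / im ∂_{k+1}:

  H_0: rank C_0 − rank ∂_1 = 6 − 5 = 1, and the invariant factors of ∂_1 are all 1, so H_0 ≅ Z.
  H_1: rank ker ∂_1 − rank ∂_2 = (15 − 5) − 10 = 0, and ∂_2 has invariant factor 2 > 1, so H_1 ≅ Z_2.
  H_2: rank ker ∂_2 − rank ∂_3 = (10 − 10) − 0 = 0, and there is no ∂_3, so H_2 ≅ 0.

H_0 = Z,  H_1 = Z_2,  H_2 = 0.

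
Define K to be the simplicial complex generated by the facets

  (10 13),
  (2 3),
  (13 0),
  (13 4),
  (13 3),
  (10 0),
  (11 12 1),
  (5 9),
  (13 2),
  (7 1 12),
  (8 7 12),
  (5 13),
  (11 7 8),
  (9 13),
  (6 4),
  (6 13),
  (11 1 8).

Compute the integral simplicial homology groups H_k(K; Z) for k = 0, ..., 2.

H_0 ≅ Z^2,  H_1 ≅ Z^5,  H_2 = 0.

K has 14 vertices, 22 edges, 5 triangles.
rank ∂_0 = 0, rank ∂_1 = 12 ⇒ b_0 = 14 − 0 − 12 = 2; all invariant factors of ∂_1 are 1 so no torsion. So H_0 = Z^2.
rank ∂_1 = 12, rank ∂_2 = 5 ⇒ b_1 = 22 − 12 − 5 = 5; all invariant factors of ∂_2 are 1 so no torsion. So H_1 = Z^5.
rank ∂_2 = 5, rank ∂_3 = 0 ⇒ b_2 = 5 − 5 − 0 = 0. So H_2 = 0.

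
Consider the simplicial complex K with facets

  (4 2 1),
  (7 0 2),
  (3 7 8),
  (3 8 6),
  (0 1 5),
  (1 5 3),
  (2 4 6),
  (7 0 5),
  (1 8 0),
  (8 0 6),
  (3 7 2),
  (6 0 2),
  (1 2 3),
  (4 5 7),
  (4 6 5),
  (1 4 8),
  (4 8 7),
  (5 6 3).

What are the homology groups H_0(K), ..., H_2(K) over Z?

Take the total order 0 < 1 < 2 < 3 < 4 < 5 < 6 < 7 < 8 on the vertex set. Then K (dimension 2) consists of the simplices:

  0-simplices (9): [0], [1], [2], [3], [4], [5], [6], [7], [8]
  1-simplices (27): (27 of them)
  2-simplices (18): [0,1,5], [0,1,8], [0,2,6], [0,2,7], [0,5,7], [0,6,8], [1,2,3], [1,2,4], [1,3,5], [1,4,8], [2,3,7], [2,4,6], [3,5,6], [3,6,8], [3,7,8], [4,5,6], [4,5,7], [4,7,8]

so the chain groups are C_0 ≅ Z^9, C_1 ≅ Z^27, C_2 ≅ Z^18.

∂_1: C_1 → C_0 is given by ∂[p,q] = [q] − [p].
The resulting 9×27 matrix has rank 8, and its Smith normal form has invariant factors (1,1,1,1,1,1,1,1).

Boundary ∂_2: C_2 → C_1 sends each 2-simplex [p,q,r] to [q,r] − [p,r] + [p,q]. For instance
  ∂[4,5,7] = [5,7] − [4,7] + [4,5],
  ∂[1,3,5] = [3,5] − [1,5] + [1,3].
The resulting 27×18 matrix has rank 17, and its Smith normal form has invariant factors (1,1,1,1,1,1,1,1,1,1,1,1,1,1,1,1,1).

Reading off H_k = ker ∂_k / im ∂_{k+1}:

  H_0: rank C_0 − rank ∂_1 = 9 − 8 = 1, and the invariant factors of ∂_1 are all 1, so H_0 ≅ Z.
  H_1: rank ker ∂_1 − rank ∂_2 = (27 − 8) − 17 = 2, and the invariant factors of ∂_2 are all 1, so H_1 ≅ Z^2.
  H_2: rank ker ∂_2 − rank ∂_3 = (18 − 17) − 0 = 1, and there is no ∂_3, so H_2 ≅ Z.

H_0 = Z,  H_1 = Z^2,  H_2 = Z.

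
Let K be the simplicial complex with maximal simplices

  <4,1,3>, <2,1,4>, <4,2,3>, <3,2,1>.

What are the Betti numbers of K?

We work with the vertex ordering 1 < 2 < 3 < 4. The simplices of K, each written with vertices in increasing order, are:

  0-simplices (4): [1], [2], [3], [4]
  1-simplices (6): [1,2], [1,3], [1,4], [2,3], [2,4], [3,4]
  2-simplices (4): [1,2,3], [1,2,4], [1,3,4], [2,3,4]

giving chain groups C_0 ≅ Z^4, C_1 ≅ Z^6, C_2 ≅ Z^4.

Boundary ∂_1: C_1 → C_0 maps an edge to its endpoints' difference, ∂[p,q] = q − p.
This gives a 4×6 integer matrix of rank 3; reducing to Smith normal form yields diagonal entries (1,1,1).

Boundary ∂_2: C_2 → C_1 maps a triangle to the signed sum of its edges. For instance
  ∂[1,2,4] = [2,4] − [1,4] + [1,2],
  ∂[1,3,4] = [3,4] − [1,4] + [1,3].
The 6×4 boundary matrix has rank 3 and Smith normal form diag(1,1,1).

From H_k ≅ ker(∂_k) / im(∂_{k+1}) we obtain:

  H_0: rank C_0 − rank ∂_1 = 4 − 3 = 1, and the invariant factors of ∂_1 are all 1, so H_0 ≅ Z.
  H_1: rank ker ∂_1 − rank ∂_2 = (6 − 3) − 3 = 0, and the invariant factors of ∂_2 are all 1, so H_1 ≅ 0.
  H_2: rank ker ∂_2 − rank ∂_3 = (4 − 3) − 0 = 1, and there is no ∂_3, so H_2 ≅ Z.

As a check, the Euler characteristic is 4 − 6 + 4 = 2, which agrees with 1 − 0 + 1 = 2.

Hence the Betti numbers are b_0 = 1, b_1 = 0, b_2 = 1.

b_0 = 1, b_1 = 0, b_2 = 1.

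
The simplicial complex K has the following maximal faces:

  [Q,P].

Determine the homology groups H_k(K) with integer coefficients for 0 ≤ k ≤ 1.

H_0 = Z,  H_1 = 0.

We work with the vertex ordering P < Q. The simplices of K, each written with vertices in increasing order, are:

  0-simplices (2): P, Q
  1-simplices (1): PQ

giving chain groups C_0 ≅ Z^2, C_1 ≅ Z^1.

Boundary ∂_1: C_1 → C_0 sends each edge [p,q] (with p < q) to q − p. For instance
  ∂PQ = Q − P.
The 2×1 boundary matrix has rank 1 and Smith normal form diag(1).

Reading off H_k = ker ∂_k / im ∂_{k+1}:

  H_0: rank C_0 − rank ∂_1 = 2 − 1 = 1, and the invariant factors of ∂_1 are all 1, so H_0 ≅ Z.
  H_1: rank ker ∂_1 − rank ∂_2 = (1 − 1) − 0 = 0, and there is no ∂_2, so H_1 ≅ 0.

(K is a triangulation of the 1-simplex.)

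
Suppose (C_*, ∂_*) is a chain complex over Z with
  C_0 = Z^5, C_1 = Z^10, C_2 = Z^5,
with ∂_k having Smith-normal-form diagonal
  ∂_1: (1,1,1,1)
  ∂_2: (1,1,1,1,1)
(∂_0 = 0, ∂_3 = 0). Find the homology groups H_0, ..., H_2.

H_0 = Z,  H_1 = Z,  H_2 = 0.

H_0: b_0 = 5 − 0 − 4 = 1; torsion from ∂_1 factors > 1: none. So H_0 = Z.
H_1: b_1 = 10 − 4 − 5 = 1; torsion from ∂_2 factors > 1: none. So H_1 = Z.
H_2: b_2 = 5 − 5 − 0 = 0; torsion from ∂_3 factors > 1: none. So H_2 = 0.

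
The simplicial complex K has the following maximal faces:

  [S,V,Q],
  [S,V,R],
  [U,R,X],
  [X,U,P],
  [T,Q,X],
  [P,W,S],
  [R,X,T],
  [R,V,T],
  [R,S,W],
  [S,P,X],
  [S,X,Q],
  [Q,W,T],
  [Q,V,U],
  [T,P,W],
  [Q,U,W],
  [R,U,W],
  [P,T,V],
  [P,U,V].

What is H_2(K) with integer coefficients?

H_2 = Z.

Order the vertices as P < Q < R < S < T < U < V < W < X. Listing each simplex with vertices in this order, K has dimension 2 with simplices:

  0-simplices (9): P, Q, R, S, T, U, V, W, X
  1-simplices (27): PS, PT, PU, PV, PW, PX, QS, QT, QU, QV, QW, QX, RS, RT, RU, RV, RW, RX, SV, SW, SX, TV, TW, TX, UV, UW, UX
  2-simplices (18): PSW, PSX, PTV, PTW, PUV, PUX, QSV, QSX, QTW, QTX, QUV, QUW, RSV, RSW, RTV, RTX, RUW, RUX

Hence C_0 ≅ Z^9, C_1 ≅ Z^27, C_2 ≅ Z^18.

Boundary ∂_1: C_1 → C_0 maps an edge to its endpoints' difference, ∂[p,q] = q − p. For instance
  ∂PV = V − P.
The 9×27 boundary matrix has rank 8 and Smith normal form diag(1,1,1,1,1,1,1,1).

The boundary map ∂_2: C_2 → C_1 maps a triangle to the signed sum of its edges. For instance
  ∂PUV = UV − PV + PU,
  ∂PTV = TV − PV + PT.
The 27×18 boundary matrix has rank 17 and Smith normal form diag(1,1,1,1,1,1,1,1,1,1,1,1,1,1,1,1,1).

Now H_k = ker ∂_k / im ∂_{k+1}, so:

  H_2: rank ker ∂_2 − rank ∂_3 = (18 − 17) − 0 = 1, and there is no ∂_3, so H_2 = Z.

(K is a triangulation of the torus T^2.)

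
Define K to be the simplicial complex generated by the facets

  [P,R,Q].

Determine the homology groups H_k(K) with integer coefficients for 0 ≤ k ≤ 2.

H_0 ≅ Z,  H_1 = 0,  H_2 = 0.

Take the total order P < Q < R on the vertex set. Then K (dimension 2) consists of the simplices:

  0-simplices (3): P, Q, R
  1-simplices (3): PQ, PR, QR
  2-simplices (1): PQR

Hence C_0 ≅ Z^3, C_1 ≅ Z^3, C_2 ≅ Z^1.

∂_1: C_1 → C_0 maps an edge to its endpoints' difference, ∂[p,q] = q − p. For instance
  ∂QR = R − Q.
The resulting 3×3 matrix has rank 2, and its Smith normal form has invariant factors (1,1).

Boundary ∂_2: C_2 → C_1 sends each 2-simplex [p,q,r] to [q,r] − [p,r] + [p,q]. For instance
  ∂PQR = QR − PR + PQ.
The 3×1 boundary matrix has rank 1 and Smith normal form diag(1).

Now H_k = ker ∂_k / im ∂_{k+1}, so:

  H_0: rank C_0 − rank ∂_1 = 3 − 2 = 1, and the invariant factors of ∂_1 are all 1, so H_0 ≅ Z.
  H_1: rank ker ∂_1 − rank ∂_2 = (3 − 2) − 1 = 0, and the invariant factors of ∂_2 are all 1, so H_1 ≅ 0.
  H_2: rank ker ∂_2 − rank ∂_3 = (1 − 1) − 0 = 0, and there is no ∂_3, so H_2 ≅ 0.

As a check, the Euler characteristic is 3 − 3 + 1 = 1, which agrees with 1 − 0 + 0 = 1.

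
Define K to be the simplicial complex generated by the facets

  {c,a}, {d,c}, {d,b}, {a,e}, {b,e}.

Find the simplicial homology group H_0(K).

We work with the vertex ordering a < b < c < d < e. The simplices of K, each written with vertices in increasing order, are:

  0-simplices (5): a, b, c, d, e
  1-simplices (5): ac, ae, bd, be, cd

Hence C_0 ≅ Z^5, C_1 ≅ Z^5.

∂_1: C_1 → C_0 maps an edge to its endpoints' difference, ∂[p,q] = q − p. For instance
  ∂ac = c − a.
The resulting 5×5 matrix has rank 4, and its Smith normal form has invariant factors (1,1,1,1).

Reading off H_k = ker ∂_k / im ∂_{k+1}:

  H_0: rank C_0 − rank ∂_1 = 5 − 4 = 1, and the invariant factors of ∂_1 are all 1, so H_0 = Z.

H_0 = Z.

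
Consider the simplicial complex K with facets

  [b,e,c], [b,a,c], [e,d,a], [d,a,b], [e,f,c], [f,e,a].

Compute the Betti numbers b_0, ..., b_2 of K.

Order the vertices as a < b < c < d < e < f. Listing each simplex with vertices in this order, K has dimension 2 with simplices:

  0-simplices (6): a, b, c, d, e, f
  1-simplices (12): ab, ac, ad, ae, af, bc, bd, be, ce, cf, de, ef
  2-simplices (6): abc, abd, ade, aef, bce, cef

so the chain groups are C_0 ≅ Z^6, C_1 ≅ Z^12, C_2 ≅ Z^6.

∂_1: C_1 → C_0 sends each edge [p,q] (with p < q) to q − p.
As a 6×12 matrix over Z this has rank 5, with invariant factors (1,1,1,1,1).

The boundary map ∂_2: C_2 → C_1 sends each 2-simplex [p,q,r] to [q,r] − [p,r] + [p,q]. For instance
  ∂aef = ef − af + ae,
  ∂cef = ef − cf + ce.
The resulting 12×6 matrix has rank 6, and its Smith normal form has invariant factors (1,1,1,1,1,1).

Now H_k = ker ∂_k / im ∂_{k+1}, so:

  H_0: rank C_0 − rank ∂_1 = 6 − 5 = 1, and the invariant factors of ∂_1 are all 1, so H_0 = Z.
  H_1: rank ker ∂_1 − rank ∂_2 = (12 − 5) − 6 = 1, and the invariant factors of ∂_2 are all 1, so H_1 = Z.
  H_2: rank ker ∂_2 − rank ∂_3 = (6 − 6) − 0 = 0, and there is no ∂_3, so H_2 = 0.

Hence the Betti numbers are b_0 = 1, b_1 = 1, b_2 = 0.

b_0 = 1, b_1 = 1, b_2 = 0.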